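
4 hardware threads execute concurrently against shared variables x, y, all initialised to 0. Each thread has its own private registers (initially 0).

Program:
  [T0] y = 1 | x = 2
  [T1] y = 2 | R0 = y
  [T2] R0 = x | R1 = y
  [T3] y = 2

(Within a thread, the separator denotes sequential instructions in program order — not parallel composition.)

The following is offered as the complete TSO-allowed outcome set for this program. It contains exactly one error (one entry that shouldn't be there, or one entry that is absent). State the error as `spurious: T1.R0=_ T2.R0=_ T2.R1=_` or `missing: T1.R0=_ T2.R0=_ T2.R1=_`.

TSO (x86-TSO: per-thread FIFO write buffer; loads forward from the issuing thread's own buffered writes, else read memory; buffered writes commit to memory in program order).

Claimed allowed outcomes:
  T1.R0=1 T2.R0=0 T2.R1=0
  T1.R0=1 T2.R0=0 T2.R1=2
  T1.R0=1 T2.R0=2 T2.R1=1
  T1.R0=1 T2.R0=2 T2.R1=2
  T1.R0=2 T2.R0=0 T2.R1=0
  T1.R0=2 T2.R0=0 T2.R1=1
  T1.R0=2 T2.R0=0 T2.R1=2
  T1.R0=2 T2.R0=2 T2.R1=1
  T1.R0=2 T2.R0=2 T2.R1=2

missing: T1.R0=1 T2.R0=0 T2.R1=1

outcome vector order: (T1.R0,T2.R0,T2.R1)
under TSO → <1 0 0>; <1 0 1>; <1 0 2>; <1 2 1>; <1 2 2>; <2 0 0>; <2 0 1>; <2 0 2>; <2 2 1>; <2 2 2>
TSO∖claimed = {<1 0 1>}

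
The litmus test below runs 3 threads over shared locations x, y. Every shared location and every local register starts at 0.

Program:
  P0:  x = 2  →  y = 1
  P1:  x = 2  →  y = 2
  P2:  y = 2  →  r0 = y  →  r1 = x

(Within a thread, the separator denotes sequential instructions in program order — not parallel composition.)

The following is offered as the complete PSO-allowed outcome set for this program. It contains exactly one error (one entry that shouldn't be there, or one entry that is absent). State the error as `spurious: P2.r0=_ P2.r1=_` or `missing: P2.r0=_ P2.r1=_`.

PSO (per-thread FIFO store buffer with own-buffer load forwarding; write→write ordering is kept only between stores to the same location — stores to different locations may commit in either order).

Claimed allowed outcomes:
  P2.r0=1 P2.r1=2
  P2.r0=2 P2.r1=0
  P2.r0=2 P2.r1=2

missing: P2.r0=1 P2.r1=0

outcome vector order: (P2.r0,P2.r1)
PSO (4): 1/0, 1/2, 2/0, 2/2
PSO∖claimed = {1/0}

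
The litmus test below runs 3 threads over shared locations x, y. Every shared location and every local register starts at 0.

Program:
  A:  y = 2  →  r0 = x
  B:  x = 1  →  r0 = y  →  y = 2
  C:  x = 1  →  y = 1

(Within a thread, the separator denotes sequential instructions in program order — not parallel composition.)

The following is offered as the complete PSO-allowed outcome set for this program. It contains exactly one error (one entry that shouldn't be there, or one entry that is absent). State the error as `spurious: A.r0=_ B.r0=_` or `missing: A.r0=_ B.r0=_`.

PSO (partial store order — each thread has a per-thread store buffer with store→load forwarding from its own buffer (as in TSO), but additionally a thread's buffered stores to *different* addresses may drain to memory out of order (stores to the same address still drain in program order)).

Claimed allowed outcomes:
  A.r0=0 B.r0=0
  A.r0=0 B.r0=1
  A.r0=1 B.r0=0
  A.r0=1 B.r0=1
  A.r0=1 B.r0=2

outcome vector order: (A.r0,B.r0)
under PSO → (0,0); (0,1); (0,2); (1,0); (1,1); (1,2)
PSO∖claimed = {(0,2)}

missing: A.r0=0 B.r0=2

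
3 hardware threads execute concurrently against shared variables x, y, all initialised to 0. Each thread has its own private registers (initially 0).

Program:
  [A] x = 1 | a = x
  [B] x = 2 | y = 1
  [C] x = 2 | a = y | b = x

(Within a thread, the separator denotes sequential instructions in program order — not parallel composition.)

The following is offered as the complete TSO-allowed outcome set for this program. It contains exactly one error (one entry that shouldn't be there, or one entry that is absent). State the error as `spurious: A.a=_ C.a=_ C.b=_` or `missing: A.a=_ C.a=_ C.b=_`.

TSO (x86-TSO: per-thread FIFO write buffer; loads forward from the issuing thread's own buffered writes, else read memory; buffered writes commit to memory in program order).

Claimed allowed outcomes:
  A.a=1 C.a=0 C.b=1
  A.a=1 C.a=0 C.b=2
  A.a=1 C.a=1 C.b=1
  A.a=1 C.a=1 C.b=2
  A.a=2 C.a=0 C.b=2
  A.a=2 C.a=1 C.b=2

missing: A.a=2 C.a=0 C.b=1

outcome vector order: (A.a,C.a,C.b)
under TSO → <1 0 1>, <1 0 2>, <1 1 1>, <1 1 2>, <2 0 1>, <2 0 2>, <2 1 2>
TSO∖claimed = {<2 0 1>}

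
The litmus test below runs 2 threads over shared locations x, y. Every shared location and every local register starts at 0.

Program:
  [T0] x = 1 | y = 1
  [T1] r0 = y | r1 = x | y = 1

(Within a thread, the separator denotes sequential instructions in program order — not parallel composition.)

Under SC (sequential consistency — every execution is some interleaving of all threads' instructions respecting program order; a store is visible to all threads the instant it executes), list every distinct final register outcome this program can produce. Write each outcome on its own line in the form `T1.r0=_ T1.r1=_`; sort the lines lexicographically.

T1.r0=0 T1.r1=0
T1.r0=0 T1.r1=1
T1.r0=1 T1.r1=1

outcome vector order: (T1.r0,T1.r1)
|SC outcomes| = 3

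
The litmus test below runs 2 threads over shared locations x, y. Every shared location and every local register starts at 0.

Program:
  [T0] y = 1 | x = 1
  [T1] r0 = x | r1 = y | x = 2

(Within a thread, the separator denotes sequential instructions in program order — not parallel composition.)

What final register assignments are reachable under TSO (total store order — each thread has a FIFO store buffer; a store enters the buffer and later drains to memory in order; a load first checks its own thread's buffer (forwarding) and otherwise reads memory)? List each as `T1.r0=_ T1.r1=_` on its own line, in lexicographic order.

outcome vector order: (T1.r0,T1.r1)
|TSO outcomes| = 3

T1.r0=0 T1.r1=0
T1.r0=0 T1.r1=1
T1.r0=1 T1.r1=1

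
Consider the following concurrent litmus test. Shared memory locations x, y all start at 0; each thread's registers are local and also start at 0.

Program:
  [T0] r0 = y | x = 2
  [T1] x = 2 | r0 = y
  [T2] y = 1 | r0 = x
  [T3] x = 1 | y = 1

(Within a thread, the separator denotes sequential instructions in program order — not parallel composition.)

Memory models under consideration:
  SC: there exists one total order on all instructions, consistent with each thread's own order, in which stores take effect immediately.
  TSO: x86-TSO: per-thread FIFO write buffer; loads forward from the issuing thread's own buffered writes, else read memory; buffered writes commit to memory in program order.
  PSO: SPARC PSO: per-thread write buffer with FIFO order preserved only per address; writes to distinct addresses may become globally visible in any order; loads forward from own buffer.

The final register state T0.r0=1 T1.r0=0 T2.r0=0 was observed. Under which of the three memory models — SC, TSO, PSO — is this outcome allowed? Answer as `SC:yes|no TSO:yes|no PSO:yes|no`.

SC:no TSO:yes PSO:yes

outcome vector order: (T0.r0,T1.r0,T2.r0)
under SC → 001; 002; 010; 011; 012; 101; 102; 110; 111; 112
under TSO → 000; 001; 002; 010; 011; 012; 100; 101; 102; 110; 111; 112
under PSO → 000; 001; 002; 010; 011; 012; 100; 101; 102; 110; 111; 112
target 100 ∈ {TSO,PSO}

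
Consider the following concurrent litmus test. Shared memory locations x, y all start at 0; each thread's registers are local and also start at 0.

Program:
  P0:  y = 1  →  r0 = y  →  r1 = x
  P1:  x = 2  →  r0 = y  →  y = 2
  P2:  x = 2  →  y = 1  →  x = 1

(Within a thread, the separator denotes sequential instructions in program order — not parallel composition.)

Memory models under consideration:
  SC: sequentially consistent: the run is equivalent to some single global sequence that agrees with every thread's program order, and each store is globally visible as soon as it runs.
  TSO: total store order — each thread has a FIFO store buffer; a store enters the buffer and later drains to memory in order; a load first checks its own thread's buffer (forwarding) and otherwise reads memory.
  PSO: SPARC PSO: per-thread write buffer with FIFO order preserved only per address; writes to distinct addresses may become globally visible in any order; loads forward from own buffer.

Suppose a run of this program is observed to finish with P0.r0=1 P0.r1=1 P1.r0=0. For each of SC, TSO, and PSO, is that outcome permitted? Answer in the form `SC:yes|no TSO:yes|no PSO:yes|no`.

outcome vector order: (P0.r0,P0.r1,P1.r0)
SC: 9 outcomes — {101 110 111 120 121 210 211 220 221}
TSO: 10 outcomes — {100 101 110 111 120 121 210 211 220 221}
PSO: 12 outcomes — {100 101 110 111 120 121 200 201 210 211 220 221}
target 110 ∈ {SC,TSO,PSO}

SC:yes TSO:yes PSO:yes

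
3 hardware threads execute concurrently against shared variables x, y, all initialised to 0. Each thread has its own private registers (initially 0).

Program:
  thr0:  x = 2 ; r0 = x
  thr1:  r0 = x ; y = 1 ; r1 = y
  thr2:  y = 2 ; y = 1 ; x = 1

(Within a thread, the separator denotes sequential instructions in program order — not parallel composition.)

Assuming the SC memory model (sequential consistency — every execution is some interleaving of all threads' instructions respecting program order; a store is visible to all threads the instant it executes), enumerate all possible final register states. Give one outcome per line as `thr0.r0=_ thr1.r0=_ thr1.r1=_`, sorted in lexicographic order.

outcome vector order: (thr0.r0,thr1.r0,thr1.r1)
|SC outcomes| = 10

thr0.r0=1 thr1.r0=0 thr1.r1=1
thr0.r0=1 thr1.r0=0 thr1.r1=2
thr0.r0=1 thr1.r0=1 thr1.r1=1
thr0.r0=1 thr1.r0=2 thr1.r1=1
thr0.r0=1 thr1.r0=2 thr1.r1=2
thr0.r0=2 thr1.r0=0 thr1.r1=1
thr0.r0=2 thr1.r0=0 thr1.r1=2
thr0.r0=2 thr1.r0=1 thr1.r1=1
thr0.r0=2 thr1.r0=2 thr1.r1=1
thr0.r0=2 thr1.r0=2 thr1.r1=2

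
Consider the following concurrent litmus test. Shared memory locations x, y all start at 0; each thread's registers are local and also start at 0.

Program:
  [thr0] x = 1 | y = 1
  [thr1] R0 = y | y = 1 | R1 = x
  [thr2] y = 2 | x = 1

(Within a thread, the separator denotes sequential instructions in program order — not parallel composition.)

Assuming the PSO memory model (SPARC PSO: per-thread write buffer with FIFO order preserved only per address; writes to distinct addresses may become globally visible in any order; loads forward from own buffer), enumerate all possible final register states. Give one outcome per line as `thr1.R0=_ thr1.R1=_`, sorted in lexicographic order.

outcome vector order: (thr1.R0,thr1.R1)
|PSO outcomes| = 6

thr1.R0=0 thr1.R1=0
thr1.R0=0 thr1.R1=1
thr1.R0=1 thr1.R1=0
thr1.R0=1 thr1.R1=1
thr1.R0=2 thr1.R1=0
thr1.R0=2 thr1.R1=1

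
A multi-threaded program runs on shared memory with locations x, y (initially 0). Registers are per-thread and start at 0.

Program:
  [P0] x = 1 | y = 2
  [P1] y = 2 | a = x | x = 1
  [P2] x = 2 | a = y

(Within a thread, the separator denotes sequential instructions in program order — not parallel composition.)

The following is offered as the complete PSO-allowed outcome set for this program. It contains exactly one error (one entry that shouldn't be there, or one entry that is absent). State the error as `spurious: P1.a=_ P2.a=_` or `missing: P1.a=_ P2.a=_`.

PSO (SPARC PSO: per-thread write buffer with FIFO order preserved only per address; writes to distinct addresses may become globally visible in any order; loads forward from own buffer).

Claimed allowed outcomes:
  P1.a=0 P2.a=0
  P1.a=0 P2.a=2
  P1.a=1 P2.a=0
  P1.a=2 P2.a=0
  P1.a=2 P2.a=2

outcome vector order: (P1.a,P2.a)
[PSO] allowed = {00; 02; 10; 12; 20; 22}
PSO∖claimed = {12}

missing: P1.a=1 P2.a=2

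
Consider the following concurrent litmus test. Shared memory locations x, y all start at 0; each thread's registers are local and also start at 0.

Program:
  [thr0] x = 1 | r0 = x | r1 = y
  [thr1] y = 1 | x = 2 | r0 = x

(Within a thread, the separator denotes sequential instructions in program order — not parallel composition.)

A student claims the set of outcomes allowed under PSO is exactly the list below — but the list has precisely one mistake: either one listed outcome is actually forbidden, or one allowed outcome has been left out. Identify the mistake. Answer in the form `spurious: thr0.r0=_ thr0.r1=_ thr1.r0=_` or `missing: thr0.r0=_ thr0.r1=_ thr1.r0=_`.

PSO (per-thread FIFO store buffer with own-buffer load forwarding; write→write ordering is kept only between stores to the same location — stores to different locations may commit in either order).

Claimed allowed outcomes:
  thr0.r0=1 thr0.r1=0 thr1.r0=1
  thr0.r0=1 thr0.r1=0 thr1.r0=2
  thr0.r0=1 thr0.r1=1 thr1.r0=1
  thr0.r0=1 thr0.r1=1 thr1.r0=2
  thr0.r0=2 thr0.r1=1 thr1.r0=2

missing: thr0.r0=2 thr0.r1=0 thr1.r0=2

outcome vector order: (thr0.r0,thr0.r1,thr1.r0)
[PSO] allowed = {<1 0 1>; <1 0 2>; <1 1 1>; <1 1 2>; <2 0 2>; <2 1 2>}
PSO∖claimed = {<2 0 2>}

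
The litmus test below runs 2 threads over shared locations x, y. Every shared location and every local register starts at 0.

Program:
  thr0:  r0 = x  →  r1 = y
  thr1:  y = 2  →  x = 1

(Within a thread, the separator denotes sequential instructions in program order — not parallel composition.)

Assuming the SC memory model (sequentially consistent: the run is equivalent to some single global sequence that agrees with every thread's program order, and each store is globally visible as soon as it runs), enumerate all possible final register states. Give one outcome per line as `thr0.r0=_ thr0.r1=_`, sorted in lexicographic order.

thr0.r0=0 thr0.r1=0
thr0.r0=0 thr0.r1=2
thr0.r0=1 thr0.r1=2

outcome vector order: (thr0.r0,thr0.r1)
|SC outcomes| = 3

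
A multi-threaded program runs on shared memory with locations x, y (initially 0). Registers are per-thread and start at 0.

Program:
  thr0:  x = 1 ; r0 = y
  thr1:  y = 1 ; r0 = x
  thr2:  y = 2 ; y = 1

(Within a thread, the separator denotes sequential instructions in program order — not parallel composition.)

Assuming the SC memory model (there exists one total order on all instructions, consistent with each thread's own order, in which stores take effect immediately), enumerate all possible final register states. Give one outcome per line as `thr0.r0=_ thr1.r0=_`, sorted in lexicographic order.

outcome vector order: (thr0.r0,thr1.r0)
|SC outcomes| = 5

thr0.r0=0 thr1.r0=1
thr0.r0=1 thr1.r0=0
thr0.r0=1 thr1.r0=1
thr0.r0=2 thr1.r0=0
thr0.r0=2 thr1.r0=1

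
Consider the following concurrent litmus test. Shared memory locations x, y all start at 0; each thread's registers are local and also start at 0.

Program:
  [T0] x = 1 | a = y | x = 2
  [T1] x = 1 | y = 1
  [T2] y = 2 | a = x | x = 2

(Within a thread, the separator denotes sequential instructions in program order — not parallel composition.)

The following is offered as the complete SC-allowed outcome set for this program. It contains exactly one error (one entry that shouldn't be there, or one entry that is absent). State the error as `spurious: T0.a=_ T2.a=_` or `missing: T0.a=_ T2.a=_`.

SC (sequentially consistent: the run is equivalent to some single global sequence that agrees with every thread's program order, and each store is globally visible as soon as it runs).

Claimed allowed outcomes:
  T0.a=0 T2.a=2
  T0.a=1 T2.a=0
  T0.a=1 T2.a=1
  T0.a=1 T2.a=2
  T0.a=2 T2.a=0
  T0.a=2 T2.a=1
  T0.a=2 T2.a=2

outcome vector order: (T0.a,T2.a)
[SC] allowed = {(0,1) (0,2) (1,0) (1,1) (1,2) (2,0) (2,1) (2,2)}
SC∖claimed = {(0,1)}

missing: T0.a=0 T2.a=1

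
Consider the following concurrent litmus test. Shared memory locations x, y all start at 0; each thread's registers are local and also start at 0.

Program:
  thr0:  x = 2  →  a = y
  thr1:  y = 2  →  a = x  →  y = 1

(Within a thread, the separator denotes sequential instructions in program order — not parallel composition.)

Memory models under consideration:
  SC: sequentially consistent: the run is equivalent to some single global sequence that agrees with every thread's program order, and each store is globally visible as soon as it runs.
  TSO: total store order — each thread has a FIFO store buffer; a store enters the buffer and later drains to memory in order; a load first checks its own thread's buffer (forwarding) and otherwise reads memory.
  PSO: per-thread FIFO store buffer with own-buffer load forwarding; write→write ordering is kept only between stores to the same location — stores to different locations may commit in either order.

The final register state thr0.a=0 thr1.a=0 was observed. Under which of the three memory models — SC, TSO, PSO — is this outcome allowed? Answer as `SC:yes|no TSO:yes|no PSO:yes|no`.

outcome vector order: (thr0.a,thr1.a)
SC (5): 02; 10; 12; 20; 22
TSO (6): 00; 02; 10; 12; 20; 22
PSO (6): 00; 02; 10; 12; 20; 22
target 00 ∈ {TSO,PSO}

SC:no TSO:yes PSO:yes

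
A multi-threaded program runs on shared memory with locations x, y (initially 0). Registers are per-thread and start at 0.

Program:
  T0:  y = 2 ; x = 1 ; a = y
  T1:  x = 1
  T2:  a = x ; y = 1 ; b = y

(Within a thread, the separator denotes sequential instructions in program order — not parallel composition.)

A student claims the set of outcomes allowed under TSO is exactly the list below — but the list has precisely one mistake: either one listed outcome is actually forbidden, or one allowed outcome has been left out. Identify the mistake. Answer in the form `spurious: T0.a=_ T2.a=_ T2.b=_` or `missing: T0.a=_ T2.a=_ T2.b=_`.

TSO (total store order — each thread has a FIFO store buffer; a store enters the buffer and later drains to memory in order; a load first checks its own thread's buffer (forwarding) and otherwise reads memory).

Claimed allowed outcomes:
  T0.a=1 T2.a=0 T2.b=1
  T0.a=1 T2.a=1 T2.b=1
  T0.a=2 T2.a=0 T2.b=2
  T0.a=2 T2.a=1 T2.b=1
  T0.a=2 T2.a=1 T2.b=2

missing: T0.a=2 T2.a=0 T2.b=1

outcome vector order: (T0.a,T2.a,T2.b)
[TSO] allowed = {(1,0,1); (1,1,1); (2,0,1); (2,0,2); (2,1,1); (2,1,2)}
TSO∖claimed = {(2,0,1)}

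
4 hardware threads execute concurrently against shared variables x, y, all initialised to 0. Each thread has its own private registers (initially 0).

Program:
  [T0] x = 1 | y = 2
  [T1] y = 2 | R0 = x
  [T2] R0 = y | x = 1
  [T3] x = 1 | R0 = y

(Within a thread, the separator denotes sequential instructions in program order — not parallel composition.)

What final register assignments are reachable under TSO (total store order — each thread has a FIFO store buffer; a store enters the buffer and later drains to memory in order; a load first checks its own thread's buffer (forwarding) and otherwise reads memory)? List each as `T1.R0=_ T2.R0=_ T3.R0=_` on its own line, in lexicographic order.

outcome vector order: (T1.R0,T2.R0,T3.R0)
|TSO outcomes| = 8

T1.R0=0 T2.R0=0 T3.R0=0
T1.R0=0 T2.R0=0 T3.R0=2
T1.R0=0 T2.R0=2 T3.R0=0
T1.R0=0 T2.R0=2 T3.R0=2
T1.R0=1 T2.R0=0 T3.R0=0
T1.R0=1 T2.R0=0 T3.R0=2
T1.R0=1 T2.R0=2 T3.R0=0
T1.R0=1 T2.R0=2 T3.R0=2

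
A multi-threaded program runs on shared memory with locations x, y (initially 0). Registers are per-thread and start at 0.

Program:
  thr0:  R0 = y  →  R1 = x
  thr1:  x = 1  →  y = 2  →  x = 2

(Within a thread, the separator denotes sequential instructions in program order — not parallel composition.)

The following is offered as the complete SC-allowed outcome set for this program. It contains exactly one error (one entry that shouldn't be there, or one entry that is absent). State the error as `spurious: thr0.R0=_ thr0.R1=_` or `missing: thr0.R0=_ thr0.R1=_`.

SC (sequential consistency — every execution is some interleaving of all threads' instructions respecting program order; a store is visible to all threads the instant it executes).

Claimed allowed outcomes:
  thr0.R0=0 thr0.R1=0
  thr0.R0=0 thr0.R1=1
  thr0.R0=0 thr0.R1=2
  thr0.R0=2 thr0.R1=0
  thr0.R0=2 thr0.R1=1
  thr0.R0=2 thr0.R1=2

spurious: thr0.R0=2 thr0.R1=0

outcome vector order: (thr0.R0,thr0.R1)
under SC → 0/0; 0/1; 0/2; 2/1; 2/2
claimed∖SC = {2/0}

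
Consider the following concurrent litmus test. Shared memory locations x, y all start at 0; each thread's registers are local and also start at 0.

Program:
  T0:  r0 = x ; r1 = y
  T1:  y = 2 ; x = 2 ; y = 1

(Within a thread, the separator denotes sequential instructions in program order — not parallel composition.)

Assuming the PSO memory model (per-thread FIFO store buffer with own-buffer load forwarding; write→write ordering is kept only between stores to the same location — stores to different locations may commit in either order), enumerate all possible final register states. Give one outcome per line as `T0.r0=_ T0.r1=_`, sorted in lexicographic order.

T0.r0=0 T0.r1=0
T0.r0=0 T0.r1=1
T0.r0=0 T0.r1=2
T0.r0=2 T0.r1=0
T0.r0=2 T0.r1=1
T0.r0=2 T0.r1=2

outcome vector order: (T0.r0,T0.r1)
|PSO outcomes| = 6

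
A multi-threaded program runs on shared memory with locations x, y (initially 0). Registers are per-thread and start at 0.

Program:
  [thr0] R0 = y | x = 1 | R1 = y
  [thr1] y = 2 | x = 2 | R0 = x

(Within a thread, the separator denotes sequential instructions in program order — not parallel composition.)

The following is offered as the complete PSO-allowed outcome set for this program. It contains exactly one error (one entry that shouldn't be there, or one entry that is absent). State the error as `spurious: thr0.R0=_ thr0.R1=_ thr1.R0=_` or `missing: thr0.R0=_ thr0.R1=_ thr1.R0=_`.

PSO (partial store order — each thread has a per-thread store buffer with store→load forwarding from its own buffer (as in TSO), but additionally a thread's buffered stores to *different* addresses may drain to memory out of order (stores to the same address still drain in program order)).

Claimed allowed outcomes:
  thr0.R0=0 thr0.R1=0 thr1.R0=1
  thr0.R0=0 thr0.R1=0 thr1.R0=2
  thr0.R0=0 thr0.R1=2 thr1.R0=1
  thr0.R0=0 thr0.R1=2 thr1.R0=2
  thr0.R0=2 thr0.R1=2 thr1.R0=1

missing: thr0.R0=2 thr0.R1=2 thr1.R0=2

outcome vector order: (thr0.R0,thr0.R1,thr1.R0)
under PSO → 0/0/1; 0/0/2; 0/2/1; 0/2/2; 2/2/1; 2/2/2
PSO∖claimed = {2/2/2}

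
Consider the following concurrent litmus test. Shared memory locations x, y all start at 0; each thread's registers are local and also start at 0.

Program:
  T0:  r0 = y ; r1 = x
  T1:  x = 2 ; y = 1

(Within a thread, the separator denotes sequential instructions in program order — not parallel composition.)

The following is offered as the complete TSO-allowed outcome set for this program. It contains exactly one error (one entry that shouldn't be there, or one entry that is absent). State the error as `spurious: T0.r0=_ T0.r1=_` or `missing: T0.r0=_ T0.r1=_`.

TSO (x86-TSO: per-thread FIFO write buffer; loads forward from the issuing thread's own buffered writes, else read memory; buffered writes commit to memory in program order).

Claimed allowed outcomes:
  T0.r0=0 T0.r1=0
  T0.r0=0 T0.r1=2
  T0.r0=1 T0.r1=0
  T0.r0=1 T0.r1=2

spurious: T0.r0=1 T0.r1=0

outcome vector order: (T0.r0,T0.r1)
[TSO] allowed = {<0 0>; <0 2>; <1 2>}
claimed∖TSO = {<1 0>}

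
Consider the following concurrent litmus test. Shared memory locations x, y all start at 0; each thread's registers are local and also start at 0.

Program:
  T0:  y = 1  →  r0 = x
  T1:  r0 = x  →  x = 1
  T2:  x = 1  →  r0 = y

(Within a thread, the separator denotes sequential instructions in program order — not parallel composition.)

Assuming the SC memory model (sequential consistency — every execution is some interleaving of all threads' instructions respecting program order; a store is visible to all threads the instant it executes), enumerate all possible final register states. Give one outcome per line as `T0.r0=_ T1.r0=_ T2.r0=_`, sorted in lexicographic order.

T0.r0=0 T1.r0=0 T2.r0=1
T0.r0=0 T1.r0=1 T2.r0=1
T0.r0=1 T1.r0=0 T2.r0=0
T0.r0=1 T1.r0=0 T2.r0=1
T0.r0=1 T1.r0=1 T2.r0=0
T0.r0=1 T1.r0=1 T2.r0=1

outcome vector order: (T0.r0,T1.r0,T2.r0)
|SC outcomes| = 6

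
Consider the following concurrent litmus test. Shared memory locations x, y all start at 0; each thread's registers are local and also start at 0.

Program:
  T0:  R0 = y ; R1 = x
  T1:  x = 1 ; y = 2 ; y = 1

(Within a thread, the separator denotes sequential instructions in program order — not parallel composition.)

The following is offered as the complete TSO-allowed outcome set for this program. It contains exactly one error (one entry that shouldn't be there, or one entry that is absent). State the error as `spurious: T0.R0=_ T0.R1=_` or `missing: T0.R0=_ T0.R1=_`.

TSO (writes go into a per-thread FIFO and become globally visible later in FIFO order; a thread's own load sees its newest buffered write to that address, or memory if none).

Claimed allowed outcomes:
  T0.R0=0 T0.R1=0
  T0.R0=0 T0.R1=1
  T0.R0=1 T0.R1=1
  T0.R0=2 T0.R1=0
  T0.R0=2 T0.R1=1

spurious: T0.R0=2 T0.R1=0

outcome vector order: (T0.R0,T0.R1)
TSO (4): 0/0, 0/1, 1/1, 2/1
claimed∖TSO = {2/0}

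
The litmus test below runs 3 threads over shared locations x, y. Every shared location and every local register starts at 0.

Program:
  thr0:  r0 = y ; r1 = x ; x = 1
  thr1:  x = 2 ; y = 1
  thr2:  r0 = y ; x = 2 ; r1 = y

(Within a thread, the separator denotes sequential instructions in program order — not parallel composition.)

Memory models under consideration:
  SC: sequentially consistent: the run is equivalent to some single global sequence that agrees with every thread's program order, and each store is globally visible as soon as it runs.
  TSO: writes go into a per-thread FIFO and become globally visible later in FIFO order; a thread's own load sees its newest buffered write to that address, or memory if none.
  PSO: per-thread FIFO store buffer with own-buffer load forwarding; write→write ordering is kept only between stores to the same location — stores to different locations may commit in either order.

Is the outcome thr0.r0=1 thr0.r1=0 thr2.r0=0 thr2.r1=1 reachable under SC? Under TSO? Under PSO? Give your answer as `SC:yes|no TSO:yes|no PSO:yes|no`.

outcome vector order: (thr0.r0,thr0.r1,thr2.r0,thr2.r1)
[SC] allowed = {0000, 0001, 0011, 0200, 0201, 0211, 1200, 1201, 1211}
[TSO] allowed = {0000, 0001, 0011, 0200, 0201, 0211, 1200, 1201, 1211}
[PSO] allowed = {0000, 0001, 0011, 0200, 0201, 0211, 1000, 1001, 1011, 1200, 1201, 1211}
target 1001 ∈ {PSO}

SC:no TSO:no PSO:yes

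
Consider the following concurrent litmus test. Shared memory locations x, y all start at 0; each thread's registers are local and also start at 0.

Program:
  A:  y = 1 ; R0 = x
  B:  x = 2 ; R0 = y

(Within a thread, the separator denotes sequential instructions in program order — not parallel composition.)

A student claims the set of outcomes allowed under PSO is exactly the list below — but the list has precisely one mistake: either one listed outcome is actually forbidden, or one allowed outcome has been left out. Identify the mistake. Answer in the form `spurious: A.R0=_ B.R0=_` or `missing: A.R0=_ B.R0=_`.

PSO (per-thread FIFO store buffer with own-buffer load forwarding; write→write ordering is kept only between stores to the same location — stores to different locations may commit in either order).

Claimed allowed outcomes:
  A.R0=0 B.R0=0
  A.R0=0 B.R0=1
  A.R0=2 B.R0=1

missing: A.R0=2 B.R0=0

outcome vector order: (A.R0,B.R0)
[PSO] allowed = {<0 0> <0 1> <2 0> <2 1>}
PSO∖claimed = {<2 0>}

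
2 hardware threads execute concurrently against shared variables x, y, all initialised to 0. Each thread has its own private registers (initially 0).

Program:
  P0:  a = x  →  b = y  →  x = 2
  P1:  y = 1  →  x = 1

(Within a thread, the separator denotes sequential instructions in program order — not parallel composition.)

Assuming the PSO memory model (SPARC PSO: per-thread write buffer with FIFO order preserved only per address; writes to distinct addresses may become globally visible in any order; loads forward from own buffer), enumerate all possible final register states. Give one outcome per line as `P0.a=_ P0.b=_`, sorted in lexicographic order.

P0.a=0 P0.b=0
P0.a=0 P0.b=1
P0.a=1 P0.b=0
P0.a=1 P0.b=1

outcome vector order: (P0.a,P0.b)
|PSO outcomes| = 4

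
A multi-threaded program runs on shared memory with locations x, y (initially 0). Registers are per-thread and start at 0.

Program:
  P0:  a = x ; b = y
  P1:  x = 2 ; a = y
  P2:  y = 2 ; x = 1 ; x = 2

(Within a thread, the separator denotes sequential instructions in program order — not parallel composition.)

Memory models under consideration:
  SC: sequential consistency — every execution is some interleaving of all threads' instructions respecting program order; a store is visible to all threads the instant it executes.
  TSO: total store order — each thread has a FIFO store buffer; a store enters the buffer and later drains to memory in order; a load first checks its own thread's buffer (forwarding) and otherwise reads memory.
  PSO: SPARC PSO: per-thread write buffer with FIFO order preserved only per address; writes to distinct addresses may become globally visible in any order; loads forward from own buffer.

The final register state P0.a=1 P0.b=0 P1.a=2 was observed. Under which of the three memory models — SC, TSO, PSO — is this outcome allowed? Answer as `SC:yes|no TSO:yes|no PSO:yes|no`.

SC:no TSO:no PSO:yes

outcome vector order: (P0.a,P0.b,P1.a)
under SC → 0/0/0 0/0/2 0/2/0 0/2/2 1/2/0 1/2/2 2/0/0 2/0/2 2/2/0 2/2/2
under TSO → 0/0/0 0/0/2 0/2/0 0/2/2 1/2/0 1/2/2 2/0/0 2/0/2 2/2/0 2/2/2
under PSO → 0/0/0 0/0/2 0/2/0 0/2/2 1/0/0 1/0/2 1/2/0 1/2/2 2/0/0 2/0/2 2/2/0 2/2/2
target 1/0/2 ∈ {PSO}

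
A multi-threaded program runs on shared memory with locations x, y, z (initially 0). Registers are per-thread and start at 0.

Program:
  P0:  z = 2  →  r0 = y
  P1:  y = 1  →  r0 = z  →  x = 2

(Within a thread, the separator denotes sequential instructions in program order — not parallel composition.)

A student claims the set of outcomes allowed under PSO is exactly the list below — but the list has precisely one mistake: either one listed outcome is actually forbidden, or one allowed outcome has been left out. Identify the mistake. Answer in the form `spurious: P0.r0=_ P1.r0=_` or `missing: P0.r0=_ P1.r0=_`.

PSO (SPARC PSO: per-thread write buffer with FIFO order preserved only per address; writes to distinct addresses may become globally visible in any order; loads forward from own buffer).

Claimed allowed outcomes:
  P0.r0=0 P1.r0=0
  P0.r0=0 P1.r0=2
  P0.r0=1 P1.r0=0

missing: P0.r0=1 P1.r0=2

outcome vector order: (P0.r0,P1.r0)
PSO (4): (0,0) (0,2) (1,0) (1,2)
PSO∖claimed = {(1,2)}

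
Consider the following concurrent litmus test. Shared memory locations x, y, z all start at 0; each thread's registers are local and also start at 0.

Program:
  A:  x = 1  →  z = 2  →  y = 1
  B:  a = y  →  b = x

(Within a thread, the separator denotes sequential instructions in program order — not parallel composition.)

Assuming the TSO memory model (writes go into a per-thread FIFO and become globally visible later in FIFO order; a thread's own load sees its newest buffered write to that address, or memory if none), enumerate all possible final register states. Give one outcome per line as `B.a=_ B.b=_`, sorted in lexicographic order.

B.a=0 B.b=0
B.a=0 B.b=1
B.a=1 B.b=1

outcome vector order: (B.a,B.b)
|TSO outcomes| = 3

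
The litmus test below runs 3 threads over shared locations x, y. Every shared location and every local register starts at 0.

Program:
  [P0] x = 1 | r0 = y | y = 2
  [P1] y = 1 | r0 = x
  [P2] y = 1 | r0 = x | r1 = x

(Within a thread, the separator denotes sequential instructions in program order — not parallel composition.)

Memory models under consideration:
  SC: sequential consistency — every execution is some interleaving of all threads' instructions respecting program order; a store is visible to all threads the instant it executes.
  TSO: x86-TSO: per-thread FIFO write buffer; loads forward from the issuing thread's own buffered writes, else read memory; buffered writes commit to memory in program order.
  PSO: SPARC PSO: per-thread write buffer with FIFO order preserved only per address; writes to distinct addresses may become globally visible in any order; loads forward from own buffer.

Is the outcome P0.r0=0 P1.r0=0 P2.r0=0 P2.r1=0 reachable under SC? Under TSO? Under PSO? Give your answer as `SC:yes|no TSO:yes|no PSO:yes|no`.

outcome vector order: (P0.r0,P1.r0,P2.r0,P2.r1)
SC (7): 0111 1000 1001 1011 1100 1101 1111
TSO (12): 0000 0001 0011 0100 0101 0111 1000 1001 1011 1100 1101 1111
PSO (12): 0000 0001 0011 0100 0101 0111 1000 1001 1011 1100 1101 1111
target 0000 ∈ {TSO,PSO}

SC:no TSO:yes PSO:yes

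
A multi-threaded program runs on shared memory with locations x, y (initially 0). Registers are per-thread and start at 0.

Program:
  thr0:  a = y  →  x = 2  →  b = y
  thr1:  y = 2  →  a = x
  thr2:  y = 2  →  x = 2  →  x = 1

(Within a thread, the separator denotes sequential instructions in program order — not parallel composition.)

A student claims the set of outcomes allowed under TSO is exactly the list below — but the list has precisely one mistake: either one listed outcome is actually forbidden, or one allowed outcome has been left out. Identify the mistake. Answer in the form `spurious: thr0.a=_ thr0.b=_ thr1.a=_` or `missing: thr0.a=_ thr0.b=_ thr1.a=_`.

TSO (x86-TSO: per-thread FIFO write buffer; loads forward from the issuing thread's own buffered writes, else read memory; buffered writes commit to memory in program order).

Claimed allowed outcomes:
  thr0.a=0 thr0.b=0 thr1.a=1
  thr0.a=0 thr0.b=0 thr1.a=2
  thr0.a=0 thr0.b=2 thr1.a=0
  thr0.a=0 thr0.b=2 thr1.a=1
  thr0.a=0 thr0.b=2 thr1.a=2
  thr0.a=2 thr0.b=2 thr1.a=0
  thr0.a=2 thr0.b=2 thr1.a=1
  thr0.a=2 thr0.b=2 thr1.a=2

outcome vector order: (thr0.a,thr0.b,thr1.a)
TSO: 9 outcomes — {0/0/0 0/0/1 0/0/2 0/2/0 0/2/1 0/2/2 2/2/0 2/2/1 2/2/2}
TSO∖claimed = {0/0/0}

missing: thr0.a=0 thr0.b=0 thr1.a=0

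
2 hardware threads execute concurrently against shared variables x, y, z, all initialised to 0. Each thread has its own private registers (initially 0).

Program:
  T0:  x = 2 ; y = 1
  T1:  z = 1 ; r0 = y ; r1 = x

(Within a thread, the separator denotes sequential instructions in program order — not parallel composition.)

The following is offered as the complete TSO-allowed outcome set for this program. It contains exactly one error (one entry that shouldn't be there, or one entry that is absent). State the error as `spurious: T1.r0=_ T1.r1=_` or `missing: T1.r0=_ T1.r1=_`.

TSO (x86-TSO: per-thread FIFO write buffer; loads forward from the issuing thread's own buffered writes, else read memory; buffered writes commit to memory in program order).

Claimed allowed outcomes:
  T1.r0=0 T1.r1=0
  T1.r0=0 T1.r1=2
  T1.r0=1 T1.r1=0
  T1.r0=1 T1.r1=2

spurious: T1.r0=1 T1.r1=0

outcome vector order: (T1.r0,T1.r1)
TSO (3): (0,0); (0,2); (1,2)
claimed∖TSO = {(1,0)}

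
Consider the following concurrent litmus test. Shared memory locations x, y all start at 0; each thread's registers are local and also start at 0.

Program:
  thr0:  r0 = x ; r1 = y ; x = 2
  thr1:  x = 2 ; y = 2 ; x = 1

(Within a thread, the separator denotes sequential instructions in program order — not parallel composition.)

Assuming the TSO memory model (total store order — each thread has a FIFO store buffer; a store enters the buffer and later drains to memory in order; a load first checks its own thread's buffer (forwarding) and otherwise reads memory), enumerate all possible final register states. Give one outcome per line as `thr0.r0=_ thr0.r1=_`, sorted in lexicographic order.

thr0.r0=0 thr0.r1=0
thr0.r0=0 thr0.r1=2
thr0.r0=1 thr0.r1=2
thr0.r0=2 thr0.r1=0
thr0.r0=2 thr0.r1=2

outcome vector order: (thr0.r0,thr0.r1)
|TSO outcomes| = 5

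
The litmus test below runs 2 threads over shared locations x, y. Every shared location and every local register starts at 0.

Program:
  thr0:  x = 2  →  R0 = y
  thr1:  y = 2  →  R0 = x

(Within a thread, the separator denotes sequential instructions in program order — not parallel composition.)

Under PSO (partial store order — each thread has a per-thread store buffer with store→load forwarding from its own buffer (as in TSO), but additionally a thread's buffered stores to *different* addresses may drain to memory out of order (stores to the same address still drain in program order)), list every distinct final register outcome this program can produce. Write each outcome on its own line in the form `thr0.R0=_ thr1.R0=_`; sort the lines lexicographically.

thr0.R0=0 thr1.R0=0
thr0.R0=0 thr1.R0=2
thr0.R0=2 thr1.R0=0
thr0.R0=2 thr1.R0=2

outcome vector order: (thr0.R0,thr1.R0)
|PSO outcomes| = 4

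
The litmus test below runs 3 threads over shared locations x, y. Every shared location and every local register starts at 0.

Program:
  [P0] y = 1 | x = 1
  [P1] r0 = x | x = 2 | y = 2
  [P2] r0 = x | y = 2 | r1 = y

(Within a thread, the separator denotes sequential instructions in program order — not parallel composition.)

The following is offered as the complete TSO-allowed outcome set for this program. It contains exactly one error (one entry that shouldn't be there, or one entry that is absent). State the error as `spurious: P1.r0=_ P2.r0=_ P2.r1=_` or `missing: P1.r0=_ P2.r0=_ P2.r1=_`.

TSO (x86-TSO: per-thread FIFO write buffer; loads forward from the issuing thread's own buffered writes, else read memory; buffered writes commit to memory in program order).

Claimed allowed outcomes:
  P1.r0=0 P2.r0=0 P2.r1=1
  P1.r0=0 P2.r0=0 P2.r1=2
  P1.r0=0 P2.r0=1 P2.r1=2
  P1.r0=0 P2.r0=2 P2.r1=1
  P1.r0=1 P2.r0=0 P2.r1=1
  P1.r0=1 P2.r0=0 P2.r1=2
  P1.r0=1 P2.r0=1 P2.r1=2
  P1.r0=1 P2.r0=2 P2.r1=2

missing: P1.r0=0 P2.r0=2 P2.r1=2

outcome vector order: (P1.r0,P2.r0,P2.r1)
TSO: 9 outcomes — {<0 0 1> <0 0 2> <0 1 2> <0 2 1> <0 2 2> <1 0 1> <1 0 2> <1 1 2> <1 2 2>}
TSO∖claimed = {<0 2 2>}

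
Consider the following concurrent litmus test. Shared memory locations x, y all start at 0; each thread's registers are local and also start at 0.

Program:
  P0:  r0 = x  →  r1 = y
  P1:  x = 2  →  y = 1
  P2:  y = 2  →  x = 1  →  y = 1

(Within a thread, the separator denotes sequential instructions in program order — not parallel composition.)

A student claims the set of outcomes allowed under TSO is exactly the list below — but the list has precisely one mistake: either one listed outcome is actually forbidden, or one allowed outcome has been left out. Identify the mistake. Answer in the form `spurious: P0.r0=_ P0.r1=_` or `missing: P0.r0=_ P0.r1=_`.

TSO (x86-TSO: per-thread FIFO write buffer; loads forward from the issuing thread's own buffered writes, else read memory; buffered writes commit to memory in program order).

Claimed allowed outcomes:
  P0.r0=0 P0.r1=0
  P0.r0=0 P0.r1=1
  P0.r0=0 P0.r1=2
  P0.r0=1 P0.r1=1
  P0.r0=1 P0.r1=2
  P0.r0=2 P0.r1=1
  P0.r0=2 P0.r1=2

outcome vector order: (P0.r0,P0.r1)
TSO: 8 outcomes — {(0,0) (0,1) (0,2) (1,1) (1,2) (2,0) (2,1) (2,2)}
TSO∖claimed = {(2,0)}

missing: P0.r0=2 P0.r1=0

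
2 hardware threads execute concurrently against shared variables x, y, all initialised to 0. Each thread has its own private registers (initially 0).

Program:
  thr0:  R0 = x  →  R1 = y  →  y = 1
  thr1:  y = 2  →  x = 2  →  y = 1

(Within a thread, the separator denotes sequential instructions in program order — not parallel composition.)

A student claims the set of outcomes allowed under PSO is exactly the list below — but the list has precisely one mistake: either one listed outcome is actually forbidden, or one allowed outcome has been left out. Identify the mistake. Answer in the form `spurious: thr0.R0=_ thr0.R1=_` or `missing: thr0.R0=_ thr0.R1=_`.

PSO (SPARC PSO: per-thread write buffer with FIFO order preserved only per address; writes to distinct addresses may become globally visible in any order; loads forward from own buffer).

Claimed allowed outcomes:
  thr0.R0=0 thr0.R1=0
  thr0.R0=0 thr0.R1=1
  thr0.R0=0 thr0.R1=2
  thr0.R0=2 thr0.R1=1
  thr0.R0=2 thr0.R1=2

outcome vector order: (thr0.R0,thr0.R1)
PSO (6): <0 0>; <0 1>; <0 2>; <2 0>; <2 1>; <2 2>
PSO∖claimed = {<2 0>}

missing: thr0.R0=2 thr0.R1=0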